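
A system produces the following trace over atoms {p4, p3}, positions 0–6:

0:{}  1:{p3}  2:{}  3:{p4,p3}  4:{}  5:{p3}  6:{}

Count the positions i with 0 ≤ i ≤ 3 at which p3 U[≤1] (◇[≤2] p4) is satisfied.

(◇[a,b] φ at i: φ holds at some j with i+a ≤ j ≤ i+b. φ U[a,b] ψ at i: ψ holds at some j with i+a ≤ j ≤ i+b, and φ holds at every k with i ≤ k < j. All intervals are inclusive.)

3

Evaluate at each i in [0,3]:
  i=0: ✗ (lhs fails at k=0 before rhs at j=1)
  i=1: ✓ (rhs at j=1)
  i=2: ✓ (rhs at j=2)
  i=3: ✓ (rhs at j=3)
Positions where it holds: {1, 2, 3} → 3.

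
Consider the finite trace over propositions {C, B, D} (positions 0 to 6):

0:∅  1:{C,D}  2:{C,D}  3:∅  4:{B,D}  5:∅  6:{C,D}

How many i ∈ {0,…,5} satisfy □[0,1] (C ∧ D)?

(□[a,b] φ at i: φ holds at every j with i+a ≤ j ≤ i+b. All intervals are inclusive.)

Evaluate at each i in [0,5]:
  i=0: ✗ (fails at j=0)
  i=1: ✓ (all of [1,2])
  i=2: ✗ (fails at j=3)
  i=3: ✗ (fails at j=3)
  i=4: ✗ (fails at j=4)
  i=5: ✗ (fails at j=5)
Positions where it holds: {1} → 1.

1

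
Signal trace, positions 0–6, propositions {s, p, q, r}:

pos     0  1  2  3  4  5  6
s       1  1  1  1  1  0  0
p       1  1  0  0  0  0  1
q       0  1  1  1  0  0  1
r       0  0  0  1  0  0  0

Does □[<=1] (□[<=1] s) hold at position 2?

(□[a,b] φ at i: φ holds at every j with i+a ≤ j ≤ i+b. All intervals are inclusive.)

Holds

Check □[<=1] s at every j in [2,3]:
  j=2: holds on [2,3]
  j=3: holds on [3,4]
All positions satisfy it → formula holds.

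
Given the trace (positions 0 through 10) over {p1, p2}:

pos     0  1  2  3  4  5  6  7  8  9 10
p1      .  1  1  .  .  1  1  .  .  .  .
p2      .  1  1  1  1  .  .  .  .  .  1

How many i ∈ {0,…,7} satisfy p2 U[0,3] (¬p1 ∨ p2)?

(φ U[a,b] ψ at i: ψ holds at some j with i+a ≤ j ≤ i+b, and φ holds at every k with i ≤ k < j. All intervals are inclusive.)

Evaluate at each i in [0,7]:
  i=0: ✓ (rhs at j=0)
  i=1: ✓ (rhs at j=1)
  i=2: ✓ (rhs at j=2)
  i=3: ✓ (rhs at j=3)
  i=4: ✓ (rhs at j=4)
  i=5: ✗ (lhs fails at k=5 before rhs at j=7)
  i=6: ✗ (lhs fails at k=6 before rhs at j=7)
  i=7: ✓ (rhs at j=7)
Positions where it holds: {0, 1, 2, 3, 4, 7} → 6.

6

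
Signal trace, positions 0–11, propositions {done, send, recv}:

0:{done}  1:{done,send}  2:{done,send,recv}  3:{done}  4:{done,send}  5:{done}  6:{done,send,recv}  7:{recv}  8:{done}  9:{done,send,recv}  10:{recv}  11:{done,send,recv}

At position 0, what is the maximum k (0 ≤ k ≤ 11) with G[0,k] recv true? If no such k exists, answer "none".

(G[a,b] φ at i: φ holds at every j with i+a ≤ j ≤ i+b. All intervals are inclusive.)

none

recv must hold from j=0 onward; find where it first fails.
  j=0: fails → no k works.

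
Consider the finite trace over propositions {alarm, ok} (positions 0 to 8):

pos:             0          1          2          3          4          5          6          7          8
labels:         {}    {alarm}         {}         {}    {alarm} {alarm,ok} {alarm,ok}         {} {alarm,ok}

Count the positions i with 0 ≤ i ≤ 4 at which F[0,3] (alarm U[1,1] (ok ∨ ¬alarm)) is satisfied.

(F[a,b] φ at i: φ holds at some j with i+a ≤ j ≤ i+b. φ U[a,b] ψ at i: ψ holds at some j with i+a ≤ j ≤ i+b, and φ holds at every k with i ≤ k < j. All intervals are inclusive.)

5

Evaluate at each i in [0,4]:
  i=0: ✓ (witness j=1)
  i=1: ✓ (witness j=1)
  i=2: ✓ (witness j=4)
  i=3: ✓ (witness j=4)
  i=4: ✓ (witness j=4)
Positions where it holds: {0, 1, 2, 3, 4} → 5.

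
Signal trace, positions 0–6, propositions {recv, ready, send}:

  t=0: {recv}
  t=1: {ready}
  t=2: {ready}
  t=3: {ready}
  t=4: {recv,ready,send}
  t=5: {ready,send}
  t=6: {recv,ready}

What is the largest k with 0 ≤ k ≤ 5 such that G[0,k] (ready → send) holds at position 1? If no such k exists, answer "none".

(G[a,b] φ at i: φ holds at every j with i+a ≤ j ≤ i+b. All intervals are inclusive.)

(ready → send) must hold from j=1 onward; find where it first fails.
  j=1: fails → no k works.

none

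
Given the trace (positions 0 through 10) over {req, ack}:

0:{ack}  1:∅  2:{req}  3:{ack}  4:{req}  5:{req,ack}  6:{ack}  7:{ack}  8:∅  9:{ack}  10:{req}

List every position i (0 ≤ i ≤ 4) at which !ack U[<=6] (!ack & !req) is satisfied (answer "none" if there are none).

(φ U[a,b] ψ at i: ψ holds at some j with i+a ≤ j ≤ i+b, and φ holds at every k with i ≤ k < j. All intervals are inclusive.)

Evaluate at each i in [0,4]:
  i=0: ✗ (lhs fails at k=0 before rhs at j=1)
  i=1: ✓ (rhs at j=1)
  i=2: ✗ (lhs fails at k=3 before rhs at j=8)
  i=3: ✗ (lhs fails at k=3 before rhs at j=8)
  i=4: ✗ (lhs fails at k=5 before rhs at j=8)

1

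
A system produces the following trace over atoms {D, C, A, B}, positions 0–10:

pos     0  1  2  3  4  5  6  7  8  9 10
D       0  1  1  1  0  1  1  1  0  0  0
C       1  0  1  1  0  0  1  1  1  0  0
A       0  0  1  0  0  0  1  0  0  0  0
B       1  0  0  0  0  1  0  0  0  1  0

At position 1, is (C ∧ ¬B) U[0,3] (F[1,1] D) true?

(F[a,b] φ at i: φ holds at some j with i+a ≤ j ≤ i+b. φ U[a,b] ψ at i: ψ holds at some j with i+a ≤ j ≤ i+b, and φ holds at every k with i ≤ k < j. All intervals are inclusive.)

Need some j in [1,4] with F[1,1] D, and (C ∧ ¬B) at every k in [1,j-1].
  j=1: F[1,1] D holds; no prefix to check → satisfied.

Yes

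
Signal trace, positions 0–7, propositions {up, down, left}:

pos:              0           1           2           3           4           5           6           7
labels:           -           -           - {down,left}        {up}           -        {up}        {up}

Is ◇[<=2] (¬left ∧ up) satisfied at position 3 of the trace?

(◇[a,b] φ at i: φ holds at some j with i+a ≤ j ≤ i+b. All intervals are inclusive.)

Check (¬left ∧ up) at each j in [3,5]:
  j=3: false
  j=4: true
  j=5: false
Found at j=4 → formula holds.

Yes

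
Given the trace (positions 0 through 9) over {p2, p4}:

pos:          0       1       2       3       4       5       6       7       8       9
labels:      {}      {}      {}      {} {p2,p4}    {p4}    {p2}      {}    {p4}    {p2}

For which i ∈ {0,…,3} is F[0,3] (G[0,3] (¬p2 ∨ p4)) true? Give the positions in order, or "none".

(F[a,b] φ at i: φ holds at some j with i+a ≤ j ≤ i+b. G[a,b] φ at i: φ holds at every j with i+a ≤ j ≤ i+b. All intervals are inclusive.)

Evaluate at each i in [0,3]:
  i=0: ✓ (witness j=0)
  i=1: ✓ (witness j=1)
  i=2: ✓ (witness j=2)
  i=3: ✗ (none in [3,6])

0, 1, 2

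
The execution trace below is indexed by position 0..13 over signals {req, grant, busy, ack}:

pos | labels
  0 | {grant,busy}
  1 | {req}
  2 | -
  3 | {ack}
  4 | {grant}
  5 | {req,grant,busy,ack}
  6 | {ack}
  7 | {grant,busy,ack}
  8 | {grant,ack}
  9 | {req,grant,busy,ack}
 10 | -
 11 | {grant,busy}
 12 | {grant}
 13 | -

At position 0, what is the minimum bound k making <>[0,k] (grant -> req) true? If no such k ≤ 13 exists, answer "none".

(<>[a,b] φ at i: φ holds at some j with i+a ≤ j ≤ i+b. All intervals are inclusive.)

Scan j = 0,1,… for (grant -> req):
  j=0: fails
  j=1: holds
First hit at j=1, so smallest k = 1-0 = 1.

1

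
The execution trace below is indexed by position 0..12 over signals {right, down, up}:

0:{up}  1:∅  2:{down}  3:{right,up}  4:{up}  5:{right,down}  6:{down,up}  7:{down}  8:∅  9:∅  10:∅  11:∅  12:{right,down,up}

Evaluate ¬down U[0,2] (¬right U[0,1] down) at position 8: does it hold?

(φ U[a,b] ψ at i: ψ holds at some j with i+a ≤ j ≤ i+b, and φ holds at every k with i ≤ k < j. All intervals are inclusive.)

Need some j in [8,10] with (¬right U[0,1] down), and ¬down at every k in [8,j-1].
  j=8: (¬right U[0,1] down) — fails.
  j=9: (¬right U[0,1] down) — fails.
  j=10: (¬right U[0,1] down) — fails.
No j in the window works → until fails.

No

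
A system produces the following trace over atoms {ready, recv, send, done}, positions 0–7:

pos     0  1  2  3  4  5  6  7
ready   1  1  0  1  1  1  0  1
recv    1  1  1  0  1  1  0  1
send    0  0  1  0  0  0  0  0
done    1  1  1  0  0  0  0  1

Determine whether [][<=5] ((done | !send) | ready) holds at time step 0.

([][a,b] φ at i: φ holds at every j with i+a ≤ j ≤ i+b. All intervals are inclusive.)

Holds

Check ((done | !send) | ready) at every j in [0,5]:
  j=0: true
  j=1: true
  j=2: true
  j=3: true
  j=4: true
  j=5: true
All positions satisfy it → formula holds.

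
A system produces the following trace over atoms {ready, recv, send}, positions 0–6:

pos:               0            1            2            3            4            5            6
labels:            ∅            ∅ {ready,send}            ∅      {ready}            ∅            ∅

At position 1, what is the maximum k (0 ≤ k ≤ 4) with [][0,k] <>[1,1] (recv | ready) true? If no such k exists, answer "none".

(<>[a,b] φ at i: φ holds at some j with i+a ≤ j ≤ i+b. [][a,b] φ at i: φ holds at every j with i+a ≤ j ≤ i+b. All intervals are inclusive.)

0

<>[1,1] (recv | ready) must hold from j=1 onward; find where it first fails.
  j=1: holds
  j=2: fails
Holds on [1,1], so largest k = 0.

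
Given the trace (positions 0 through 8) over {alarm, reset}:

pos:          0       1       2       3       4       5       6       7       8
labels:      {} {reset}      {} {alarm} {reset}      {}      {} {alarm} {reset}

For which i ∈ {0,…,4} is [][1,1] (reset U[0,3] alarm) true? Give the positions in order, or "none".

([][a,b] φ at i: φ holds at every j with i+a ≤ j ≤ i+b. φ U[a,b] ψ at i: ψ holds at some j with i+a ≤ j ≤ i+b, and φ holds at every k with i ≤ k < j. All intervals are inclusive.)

2

Evaluate at each i in [0,4]:
  i=0: ✗ (fails at j=1)
  i=1: ✗ (fails at j=2)
  i=2: ✓ (all of [3,3])
  i=3: ✗ (fails at j=4)
  i=4: ✗ (fails at j=5)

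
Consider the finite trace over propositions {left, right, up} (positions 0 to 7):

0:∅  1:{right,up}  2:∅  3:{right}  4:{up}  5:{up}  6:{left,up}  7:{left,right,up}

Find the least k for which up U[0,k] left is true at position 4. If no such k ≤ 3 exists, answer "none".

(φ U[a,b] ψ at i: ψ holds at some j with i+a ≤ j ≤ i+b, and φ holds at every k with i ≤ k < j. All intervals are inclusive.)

Need earliest j ≥ 4 with left, and up at every k in [4,j-1].
  j=4: rhs fails.
  j=5: rhs fails.
  j=6: rhs holds; lhs holds on [4,5]. k = 2.

2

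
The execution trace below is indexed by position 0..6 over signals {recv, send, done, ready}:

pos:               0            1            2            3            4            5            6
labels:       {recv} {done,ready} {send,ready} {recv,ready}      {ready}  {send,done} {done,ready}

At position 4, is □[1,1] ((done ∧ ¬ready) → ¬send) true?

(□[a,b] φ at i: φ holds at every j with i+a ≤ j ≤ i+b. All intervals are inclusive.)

Check ((done ∧ ¬ready) → ¬send) at every j in [5,5]:
  j=5: antecedent true; consequent false → ✗
Fails at j=5 → formula fails.

No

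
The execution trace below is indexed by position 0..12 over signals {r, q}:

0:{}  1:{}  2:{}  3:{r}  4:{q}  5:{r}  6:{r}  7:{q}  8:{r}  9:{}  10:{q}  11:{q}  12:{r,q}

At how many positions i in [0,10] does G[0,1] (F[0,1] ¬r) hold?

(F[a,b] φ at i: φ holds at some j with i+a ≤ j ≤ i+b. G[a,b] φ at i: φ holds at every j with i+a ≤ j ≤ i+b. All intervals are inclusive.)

Evaluate at each i in [0,10]:
  i=0: ✓ (all of [0,1])
  i=1: ✓ (all of [1,2])
  i=2: ✓ (all of [2,3])
  i=3: ✓ (all of [3,4])
  i=4: ✗ (fails at j=5)
  i=5: ✗ (fails at j=5)
  i=6: ✓ (all of [6,7])
  i=7: ✓ (all of [7,8])
  i=8: ✓ (all of [8,9])
  i=9: ✓ (all of [9,10])
  i=10: ✓ (all of [10,11])
Positions where it holds: {0, 1, 2, 3, 6, 7, 8, 9, 10} → 9.

9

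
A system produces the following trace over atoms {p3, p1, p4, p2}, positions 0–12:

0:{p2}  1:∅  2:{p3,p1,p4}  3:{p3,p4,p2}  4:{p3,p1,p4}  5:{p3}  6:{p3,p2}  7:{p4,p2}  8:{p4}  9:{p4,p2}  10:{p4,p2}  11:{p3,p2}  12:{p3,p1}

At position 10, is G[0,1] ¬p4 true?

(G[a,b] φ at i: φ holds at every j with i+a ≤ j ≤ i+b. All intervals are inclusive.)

Check ¬p4 at every j in [10,11]:
  j=10: false
  j=11: true
Fails at j=10 → formula fails.

False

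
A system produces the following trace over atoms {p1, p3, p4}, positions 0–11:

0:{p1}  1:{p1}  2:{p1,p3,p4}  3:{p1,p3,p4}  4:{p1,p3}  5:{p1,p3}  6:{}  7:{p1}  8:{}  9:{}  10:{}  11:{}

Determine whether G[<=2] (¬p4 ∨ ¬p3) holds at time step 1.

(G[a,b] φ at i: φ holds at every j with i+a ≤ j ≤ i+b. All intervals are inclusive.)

Check (¬p4 ∨ ¬p3) at every j in [1,3]:
  j=1: true
  j=2: false
  j=3: false
Fails at j=2 → formula fails.

Does not hold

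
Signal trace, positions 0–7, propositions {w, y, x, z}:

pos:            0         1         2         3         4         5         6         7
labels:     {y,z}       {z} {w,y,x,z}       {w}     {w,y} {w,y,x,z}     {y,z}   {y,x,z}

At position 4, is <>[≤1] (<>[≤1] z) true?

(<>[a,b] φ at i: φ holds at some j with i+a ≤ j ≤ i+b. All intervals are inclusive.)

Check <>[≤1] z at each j in [4,5]:
  j=4: holds (witness at 5)
  j=5: holds (witness at 5)
Found at j=4 → formula holds.

True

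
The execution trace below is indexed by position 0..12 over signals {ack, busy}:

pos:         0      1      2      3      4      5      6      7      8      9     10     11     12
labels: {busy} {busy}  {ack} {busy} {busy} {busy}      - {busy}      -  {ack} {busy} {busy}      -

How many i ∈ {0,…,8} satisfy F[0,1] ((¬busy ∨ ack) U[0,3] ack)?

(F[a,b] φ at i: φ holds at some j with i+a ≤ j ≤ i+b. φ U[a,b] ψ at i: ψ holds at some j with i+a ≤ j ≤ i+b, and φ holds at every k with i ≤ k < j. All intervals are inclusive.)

Evaluate at each i in [0,8]:
  i=0: ✗ (none in [0,1])
  i=1: ✓ (witness j=2)
  i=2: ✓ (witness j=2)
  i=3: ✗ (none in [3,4])
  i=4: ✗ (none in [4,5])
  i=5: ✗ (none in [5,6])
  i=6: ✗ (none in [6,7])
  i=7: ✓ (witness j=8)
  i=8: ✓ (witness j=8)
Positions where it holds: {1, 2, 7, 8} → 4.

4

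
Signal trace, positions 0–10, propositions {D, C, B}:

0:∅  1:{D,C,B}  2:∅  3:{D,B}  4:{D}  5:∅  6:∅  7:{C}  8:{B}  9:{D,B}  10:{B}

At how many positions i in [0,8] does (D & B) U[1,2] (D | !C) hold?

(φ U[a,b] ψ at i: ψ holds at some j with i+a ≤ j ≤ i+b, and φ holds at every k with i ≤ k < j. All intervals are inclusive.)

Evaluate at each i in [0,8]:
  i=0: ✗ (lhs fails at k=0 before rhs at j=1)
  i=1: ✓ (rhs at j=2; lhs holds on [1,1])
  i=2: ✗ (lhs fails at k=2 before rhs at j=3)
  i=3: ✓ (rhs at j=4; lhs holds on [3,3])
  i=4: ✗ (lhs fails at k=4 before rhs at j=5)
  i=5: ✗ (lhs fails at k=5 before rhs at j=6)
  i=6: ✗ (lhs fails at k=6 before rhs at j=8)
  i=7: ✗ (lhs fails at k=7 before rhs at j=8)
  i=8: ✗ (lhs fails at k=8 before rhs at j=9)
Positions where it holds: {1, 3} → 2.

2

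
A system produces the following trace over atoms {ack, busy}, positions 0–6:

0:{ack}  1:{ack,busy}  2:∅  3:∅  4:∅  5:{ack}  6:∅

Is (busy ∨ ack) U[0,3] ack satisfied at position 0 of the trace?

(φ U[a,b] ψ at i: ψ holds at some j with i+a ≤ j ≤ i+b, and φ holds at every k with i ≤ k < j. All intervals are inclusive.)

Yes

Need some j in [0,3] with ack, and (busy ∨ ack) at every k in [0,j-1].
  j=0: ack holds; no prefix to check → satisfied.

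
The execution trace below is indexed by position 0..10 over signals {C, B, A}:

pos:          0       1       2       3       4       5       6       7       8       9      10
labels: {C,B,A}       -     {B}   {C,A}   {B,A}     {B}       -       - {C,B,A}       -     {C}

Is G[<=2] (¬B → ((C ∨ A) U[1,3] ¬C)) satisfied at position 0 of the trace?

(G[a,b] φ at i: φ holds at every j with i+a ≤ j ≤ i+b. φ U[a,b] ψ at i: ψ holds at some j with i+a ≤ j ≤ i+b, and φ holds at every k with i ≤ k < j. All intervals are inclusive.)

No

Check (¬B → ((C ∨ A) U[1,3] ¬C)) at every j in [0,2]:
  j=0: antecedent false → ✓
  j=1: antecedent true; consequent fails → ✗
  j=2: antecedent false → ✓
Fails at j=1 → formula fails.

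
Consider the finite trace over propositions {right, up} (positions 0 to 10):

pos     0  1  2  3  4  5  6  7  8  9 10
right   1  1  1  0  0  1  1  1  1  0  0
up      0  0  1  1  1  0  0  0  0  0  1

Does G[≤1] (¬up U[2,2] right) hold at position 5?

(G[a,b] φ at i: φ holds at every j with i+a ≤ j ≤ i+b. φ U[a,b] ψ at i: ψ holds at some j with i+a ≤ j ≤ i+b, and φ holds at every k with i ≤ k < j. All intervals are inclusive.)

True

Check (¬up U[2,2] right) at every j in [5,6]:
  j=5: holds
  j=6: holds
All positions satisfy it → formula holds.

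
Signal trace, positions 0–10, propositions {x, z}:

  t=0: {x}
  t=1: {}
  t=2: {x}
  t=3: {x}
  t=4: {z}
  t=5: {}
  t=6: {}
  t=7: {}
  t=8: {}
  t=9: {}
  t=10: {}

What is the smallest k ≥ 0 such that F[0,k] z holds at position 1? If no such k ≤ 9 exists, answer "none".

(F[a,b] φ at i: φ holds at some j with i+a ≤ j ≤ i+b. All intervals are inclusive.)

Scan j = 1,2,… for z:
  j=1: fails
  j=2: fails
  j=3: fails
  j=4: holds
First hit at j=4, so smallest k = 4-1 = 3.

3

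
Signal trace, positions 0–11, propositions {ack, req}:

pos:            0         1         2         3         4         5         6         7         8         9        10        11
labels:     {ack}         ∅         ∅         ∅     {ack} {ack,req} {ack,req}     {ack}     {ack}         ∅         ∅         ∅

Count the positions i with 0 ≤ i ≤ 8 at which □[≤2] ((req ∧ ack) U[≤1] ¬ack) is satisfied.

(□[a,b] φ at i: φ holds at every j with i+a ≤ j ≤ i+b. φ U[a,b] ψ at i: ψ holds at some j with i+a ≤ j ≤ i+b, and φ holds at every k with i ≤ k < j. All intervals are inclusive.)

Evaluate at each i in [0,8]:
  i=0: ✗ (fails at j=0)
  i=1: ✓ (all of [1,3])
  i=2: ✗ (fails at j=4)
  i=3: ✗ (fails at j=4)
  i=4: ✗ (fails at j=4)
  i=5: ✗ (fails at j=5)
  i=6: ✗ (fails at j=6)
  i=7: ✗ (fails at j=7)
  i=8: ✗ (fails at j=8)
Positions where it holds: {1} → 1.

1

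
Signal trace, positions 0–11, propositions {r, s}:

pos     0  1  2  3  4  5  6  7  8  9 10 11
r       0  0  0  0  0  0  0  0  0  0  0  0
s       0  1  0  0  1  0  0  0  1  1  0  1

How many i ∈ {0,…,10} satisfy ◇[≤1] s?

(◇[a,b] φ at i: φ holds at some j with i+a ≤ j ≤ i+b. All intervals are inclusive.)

Evaluate at each i in [0,10]:
  i=0: ✓ (witness j=1)
  i=1: ✓ (witness j=1)
  i=2: ✗ (none in [2,3])
  i=3: ✓ (witness j=4)
  i=4: ✓ (witness j=4)
  i=5: ✗ (none in [5,6])
  i=6: ✗ (none in [6,7])
  i=7: ✓ (witness j=8)
  i=8: ✓ (witness j=8)
  i=9: ✓ (witness j=9)
  i=10: ✓ (witness j=11)
Positions where it holds: {0, 1, 3, 4, 7, 8, 9, 10} → 8.

8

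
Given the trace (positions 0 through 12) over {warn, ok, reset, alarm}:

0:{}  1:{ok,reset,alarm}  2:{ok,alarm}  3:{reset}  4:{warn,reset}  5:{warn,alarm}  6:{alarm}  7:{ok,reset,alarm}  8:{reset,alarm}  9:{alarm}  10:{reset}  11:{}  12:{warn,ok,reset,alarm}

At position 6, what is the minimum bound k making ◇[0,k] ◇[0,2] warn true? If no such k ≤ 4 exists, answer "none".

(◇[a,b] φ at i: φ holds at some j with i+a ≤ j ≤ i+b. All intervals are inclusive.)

Scan j = 6,7,… for ◇[0,2] warn:
  j=6: fails
  j=7: fails
  j=8: fails
  j=9: fails
  j=10: holds
First hit at j=10, so smallest k = 10-6 = 4.

4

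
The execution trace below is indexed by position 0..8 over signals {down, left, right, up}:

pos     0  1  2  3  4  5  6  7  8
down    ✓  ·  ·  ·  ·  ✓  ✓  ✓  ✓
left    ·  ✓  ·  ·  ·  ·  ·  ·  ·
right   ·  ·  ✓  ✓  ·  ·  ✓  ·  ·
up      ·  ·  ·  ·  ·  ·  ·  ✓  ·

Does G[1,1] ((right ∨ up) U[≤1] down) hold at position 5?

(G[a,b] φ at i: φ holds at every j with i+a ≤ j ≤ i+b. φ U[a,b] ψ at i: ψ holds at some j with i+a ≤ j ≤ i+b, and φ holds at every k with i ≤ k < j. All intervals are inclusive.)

Holds

Check ((right ∨ up) U[≤1] down) at every j in [6,6]:
  j=6: holds
All positions satisfy it → formula holds.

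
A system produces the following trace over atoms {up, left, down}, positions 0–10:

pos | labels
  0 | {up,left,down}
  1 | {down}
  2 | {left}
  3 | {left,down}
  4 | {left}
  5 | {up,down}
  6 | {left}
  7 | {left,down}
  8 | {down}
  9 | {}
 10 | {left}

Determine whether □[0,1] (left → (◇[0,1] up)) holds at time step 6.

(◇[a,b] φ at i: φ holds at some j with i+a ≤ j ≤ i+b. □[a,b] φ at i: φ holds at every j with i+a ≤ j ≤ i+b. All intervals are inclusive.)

Does not hold

Check (left → (◇[0,1] up)) at every j in [6,7]:
  j=6: antecedent true; consequent fails (none in [6,7]) → ✗
  j=7: antecedent true; consequent fails (none in [7,8]) → ✗
Fails at j=6 → formula fails.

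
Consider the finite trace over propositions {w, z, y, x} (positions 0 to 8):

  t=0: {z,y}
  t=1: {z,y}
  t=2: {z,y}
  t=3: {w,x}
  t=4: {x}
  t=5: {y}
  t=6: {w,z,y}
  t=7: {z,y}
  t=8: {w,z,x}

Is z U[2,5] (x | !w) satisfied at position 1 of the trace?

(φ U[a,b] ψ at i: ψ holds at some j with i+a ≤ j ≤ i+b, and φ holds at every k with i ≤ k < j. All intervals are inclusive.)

Need some j in [3,6] with (x | !w), and z at every k in [1,j-1].
  j=3: (x | !w) holds; z holds at every k in [1,2] → satisfied.

Holds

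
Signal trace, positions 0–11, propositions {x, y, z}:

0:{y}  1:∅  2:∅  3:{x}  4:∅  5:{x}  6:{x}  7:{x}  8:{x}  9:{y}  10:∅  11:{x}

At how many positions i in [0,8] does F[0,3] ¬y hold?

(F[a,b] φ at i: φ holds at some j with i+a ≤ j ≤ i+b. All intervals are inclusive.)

9

Evaluate at each i in [0,8]:
  i=0: ✓ (witness j=1)
  i=1: ✓ (witness j=1)
  i=2: ✓ (witness j=2)
  i=3: ✓ (witness j=3)
  i=4: ✓ (witness j=4)
  i=5: ✓ (witness j=5)
  i=6: ✓ (witness j=6)
  i=7: ✓ (witness j=7)
  i=8: ✓ (witness j=8)
Positions where it holds: {0, 1, 2, 3, 4, 5, 6, 7, 8} → 9.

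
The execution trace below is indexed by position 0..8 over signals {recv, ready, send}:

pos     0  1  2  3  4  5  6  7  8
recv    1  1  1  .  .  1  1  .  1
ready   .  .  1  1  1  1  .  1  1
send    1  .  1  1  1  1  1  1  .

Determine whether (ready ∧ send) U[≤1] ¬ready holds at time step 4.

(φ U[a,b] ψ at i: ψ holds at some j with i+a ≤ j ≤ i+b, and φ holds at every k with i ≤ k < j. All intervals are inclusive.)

Need some j in [4,5] with ¬ready, and (ready ∧ send) at every k in [4,j-1].
  j=4: ¬ready false.
  j=5: ¬ready false.
No j in the window works → until fails.

False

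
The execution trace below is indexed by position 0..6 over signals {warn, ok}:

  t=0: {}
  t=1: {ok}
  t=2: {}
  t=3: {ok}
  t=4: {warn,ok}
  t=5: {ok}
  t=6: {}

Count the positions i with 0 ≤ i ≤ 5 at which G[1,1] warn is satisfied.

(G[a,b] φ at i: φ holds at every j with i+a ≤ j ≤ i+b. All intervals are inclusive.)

Evaluate at each i in [0,5]:
  i=0: ✗ (fails at j=1)
  i=1: ✗ (fails at j=2)
  i=2: ✗ (fails at j=3)
  i=3: ✓ (all of [4,4])
  i=4: ✗ (fails at j=5)
  i=5: ✗ (fails at j=6)
Positions where it holds: {3} → 1.

1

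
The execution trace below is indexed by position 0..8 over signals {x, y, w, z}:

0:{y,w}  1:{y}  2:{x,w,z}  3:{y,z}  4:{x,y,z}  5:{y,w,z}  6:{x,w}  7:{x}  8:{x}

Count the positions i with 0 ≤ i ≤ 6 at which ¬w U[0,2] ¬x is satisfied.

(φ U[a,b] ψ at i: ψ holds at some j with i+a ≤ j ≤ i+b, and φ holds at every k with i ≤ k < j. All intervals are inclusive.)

Evaluate at each i in [0,6]:
  i=0: ✓ (rhs at j=0)
  i=1: ✓ (rhs at j=1)
  i=2: ✗ (lhs fails at k=2 before rhs at j=3)
  i=3: ✓ (rhs at j=3)
  i=4: ✓ (rhs at j=5; lhs holds on [4,4])
  i=5: ✓ (rhs at j=5)
  i=6: ✗ (no rhs in [6,8])
Positions where it holds: {0, 1, 3, 4, 5} → 5.

5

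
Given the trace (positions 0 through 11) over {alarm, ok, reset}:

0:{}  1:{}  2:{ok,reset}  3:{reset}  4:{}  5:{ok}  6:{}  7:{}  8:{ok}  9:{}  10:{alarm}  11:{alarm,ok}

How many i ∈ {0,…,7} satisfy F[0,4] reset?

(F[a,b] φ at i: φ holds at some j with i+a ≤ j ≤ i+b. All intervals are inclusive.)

Evaluate at each i in [0,7]:
  i=0: ✓ (witness j=2)
  i=1: ✓ (witness j=2)
  i=2: ✓ (witness j=2)
  i=3: ✓ (witness j=3)
  i=4: ✗ (none in [4,8])
  i=5: ✗ (none in [5,9])
  i=6: ✗ (none in [6,10])
  i=7: ✗ (none in [7,11])
Positions where it holds: {0, 1, 2, 3} → 4.

4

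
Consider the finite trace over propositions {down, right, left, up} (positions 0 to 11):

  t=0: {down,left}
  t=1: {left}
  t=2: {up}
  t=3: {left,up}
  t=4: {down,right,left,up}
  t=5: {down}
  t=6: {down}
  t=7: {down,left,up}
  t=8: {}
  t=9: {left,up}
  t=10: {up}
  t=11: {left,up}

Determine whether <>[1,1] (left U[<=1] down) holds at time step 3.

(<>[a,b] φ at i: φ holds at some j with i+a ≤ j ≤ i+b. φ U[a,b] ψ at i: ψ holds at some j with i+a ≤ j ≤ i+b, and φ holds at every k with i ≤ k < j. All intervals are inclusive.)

Check (left U[<=1] down) at each j in [4,4]:
  j=4: holds
Found at j=4 → formula holds.

Holds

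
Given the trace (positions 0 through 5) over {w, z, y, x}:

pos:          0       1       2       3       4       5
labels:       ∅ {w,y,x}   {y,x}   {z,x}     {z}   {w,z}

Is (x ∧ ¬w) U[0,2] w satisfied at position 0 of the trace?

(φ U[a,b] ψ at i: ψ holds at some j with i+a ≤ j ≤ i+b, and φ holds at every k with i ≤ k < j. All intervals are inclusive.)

Does not hold

Need some j in [0,2] with w, and (x ∧ ¬w) at every k in [0,j-1].
  j=0: w false.
  j=1: w holds, but (x ∧ ¬w) fails at k=0 → not this j.
  j=2: w false.
No j in the window works → until fails.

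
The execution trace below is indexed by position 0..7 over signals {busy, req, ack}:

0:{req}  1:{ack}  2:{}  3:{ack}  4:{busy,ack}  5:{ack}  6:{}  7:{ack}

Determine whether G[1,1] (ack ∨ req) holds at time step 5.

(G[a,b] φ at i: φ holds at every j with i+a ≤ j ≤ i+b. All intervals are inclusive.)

False

Check (ack ∨ req) at every j in [6,6]:
  j=6: false
Fails at j=6 → formula fails.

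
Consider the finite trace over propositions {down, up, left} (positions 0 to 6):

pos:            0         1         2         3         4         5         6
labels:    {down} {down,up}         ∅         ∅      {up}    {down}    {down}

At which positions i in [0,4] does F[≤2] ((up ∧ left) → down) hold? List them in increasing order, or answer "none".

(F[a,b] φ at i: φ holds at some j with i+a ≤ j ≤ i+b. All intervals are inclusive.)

Evaluate at each i in [0,4]:
  i=0: ✓ (witness j=0)
  i=1: ✓ (witness j=1)
  i=2: ✓ (witness j=2)
  i=3: ✓ (witness j=3)
  i=4: ✓ (witness j=4)

0, 1, 2, 3, 4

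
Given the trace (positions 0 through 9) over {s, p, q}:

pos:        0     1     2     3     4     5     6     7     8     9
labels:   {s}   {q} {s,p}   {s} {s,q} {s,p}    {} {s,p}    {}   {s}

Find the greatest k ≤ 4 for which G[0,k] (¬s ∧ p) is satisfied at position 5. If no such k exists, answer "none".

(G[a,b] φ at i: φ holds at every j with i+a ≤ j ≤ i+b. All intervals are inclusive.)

(¬s ∧ p) must hold from j=5 onward; find where it first fails.
  j=5: fails → no k works.

none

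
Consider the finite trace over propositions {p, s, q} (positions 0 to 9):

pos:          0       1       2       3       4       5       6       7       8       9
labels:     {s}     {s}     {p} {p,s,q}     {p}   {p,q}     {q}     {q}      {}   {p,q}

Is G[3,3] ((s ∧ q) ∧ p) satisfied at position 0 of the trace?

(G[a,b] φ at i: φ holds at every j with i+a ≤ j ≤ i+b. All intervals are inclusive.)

Yes

Check ((s ∧ q) ∧ p) at every j in [3,3]:
  j=3: true
All positions satisfy it → formula holds.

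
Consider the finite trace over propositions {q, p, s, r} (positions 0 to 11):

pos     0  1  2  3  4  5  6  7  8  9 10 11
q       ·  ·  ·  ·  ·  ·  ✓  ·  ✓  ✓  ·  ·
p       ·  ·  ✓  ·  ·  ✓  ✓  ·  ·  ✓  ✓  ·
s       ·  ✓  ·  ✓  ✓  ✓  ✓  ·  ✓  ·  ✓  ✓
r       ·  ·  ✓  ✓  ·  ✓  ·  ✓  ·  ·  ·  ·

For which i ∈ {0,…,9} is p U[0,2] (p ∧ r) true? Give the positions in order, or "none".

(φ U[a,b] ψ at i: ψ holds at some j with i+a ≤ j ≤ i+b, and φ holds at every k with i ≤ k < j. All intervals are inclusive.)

2, 5

Evaluate at each i in [0,9]:
  i=0: ✗ (lhs fails at k=0 before rhs at j=2)
  i=1: ✗ (lhs fails at k=1 before rhs at j=2)
  i=2: ✓ (rhs at j=2)
  i=3: ✗ (lhs fails at k=3 before rhs at j=5)
  i=4: ✗ (lhs fails at k=4 before rhs at j=5)
  i=5: ✓ (rhs at j=5)
  i=6: ✗ (no rhs in [6,8])
  i=7: ✗ (no rhs in [7,9])
  i=8: ✗ (no rhs in [8,10])
  i=9: ✗ (no rhs in [9,11])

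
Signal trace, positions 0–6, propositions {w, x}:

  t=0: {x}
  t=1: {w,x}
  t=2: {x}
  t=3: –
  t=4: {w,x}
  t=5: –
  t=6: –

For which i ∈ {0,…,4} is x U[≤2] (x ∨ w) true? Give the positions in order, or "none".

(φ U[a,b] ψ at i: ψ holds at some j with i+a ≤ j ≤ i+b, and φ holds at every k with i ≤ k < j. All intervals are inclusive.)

0, 1, 2, 4

Evaluate at each i in [0,4]:
  i=0: ✓ (rhs at j=0)
  i=1: ✓ (rhs at j=1)
  i=2: ✓ (rhs at j=2)
  i=3: ✗ (lhs fails at k=3 before rhs at j=4)
  i=4: ✓ (rhs at j=4)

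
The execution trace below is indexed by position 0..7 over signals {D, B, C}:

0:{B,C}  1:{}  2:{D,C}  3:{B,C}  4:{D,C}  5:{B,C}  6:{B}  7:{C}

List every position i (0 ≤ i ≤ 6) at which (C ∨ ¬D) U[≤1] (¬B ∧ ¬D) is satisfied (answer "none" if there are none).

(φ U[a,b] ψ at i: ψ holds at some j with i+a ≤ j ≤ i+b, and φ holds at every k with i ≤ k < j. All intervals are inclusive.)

Evaluate at each i in [0,6]:
  i=0: ✓ (rhs at j=1; lhs holds on [0,0])
  i=1: ✓ (rhs at j=1)
  i=2: ✗ (no rhs in [2,3])
  i=3: ✗ (no rhs in [3,4])
  i=4: ✗ (no rhs in [4,5])
  i=5: ✗ (no rhs in [5,6])
  i=6: ✓ (rhs at j=7; lhs holds on [6,6])

0, 1, 6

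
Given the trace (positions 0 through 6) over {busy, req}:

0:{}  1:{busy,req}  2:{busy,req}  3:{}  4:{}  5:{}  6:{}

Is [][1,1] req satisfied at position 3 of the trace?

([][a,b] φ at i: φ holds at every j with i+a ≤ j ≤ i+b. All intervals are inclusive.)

Check req at every j in [4,4]:
  j=4: false
Fails at j=4 → formula fails.

False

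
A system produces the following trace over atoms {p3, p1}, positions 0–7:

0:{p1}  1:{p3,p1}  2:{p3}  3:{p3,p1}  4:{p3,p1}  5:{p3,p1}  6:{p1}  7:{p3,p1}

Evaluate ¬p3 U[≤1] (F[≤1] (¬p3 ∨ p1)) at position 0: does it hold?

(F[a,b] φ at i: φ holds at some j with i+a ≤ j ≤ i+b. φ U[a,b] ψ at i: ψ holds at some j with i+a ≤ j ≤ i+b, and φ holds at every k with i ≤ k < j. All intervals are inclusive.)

Need some j in [0,1] with F[≤1] (¬p3 ∨ p1), and ¬p3 at every k in [0,j-1].
  j=0: F[≤1] (¬p3 ∨ p1) holds; no prefix to check → satisfied.

True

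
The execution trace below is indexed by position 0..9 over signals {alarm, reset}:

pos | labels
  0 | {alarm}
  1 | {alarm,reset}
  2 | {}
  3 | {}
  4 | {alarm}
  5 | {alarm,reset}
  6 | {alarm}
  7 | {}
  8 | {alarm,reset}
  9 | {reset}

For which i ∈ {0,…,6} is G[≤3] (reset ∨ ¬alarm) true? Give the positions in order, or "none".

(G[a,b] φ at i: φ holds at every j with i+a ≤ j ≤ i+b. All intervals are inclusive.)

none

Evaluate at each i in [0,6]:
  i=0: ✗ (fails at j=0)
  i=1: ✗ (fails at j=4)
  i=2: ✗ (fails at j=4)
  i=3: ✗ (fails at j=4)
  i=4: ✗ (fails at j=4)
  i=5: ✗ (fails at j=6)
  i=6: ✗ (fails at j=6)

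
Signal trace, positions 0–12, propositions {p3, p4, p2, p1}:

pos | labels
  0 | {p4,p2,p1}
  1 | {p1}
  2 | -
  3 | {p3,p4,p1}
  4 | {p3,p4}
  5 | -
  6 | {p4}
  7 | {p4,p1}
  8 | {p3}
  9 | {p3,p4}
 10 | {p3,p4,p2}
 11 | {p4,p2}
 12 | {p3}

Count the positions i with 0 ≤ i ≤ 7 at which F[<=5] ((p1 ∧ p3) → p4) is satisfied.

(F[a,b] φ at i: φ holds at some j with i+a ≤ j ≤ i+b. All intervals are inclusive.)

8

Evaluate at each i in [0,7]:
  i=0: ✓ (witness j=0)
  i=1: ✓ (witness j=1)
  i=2: ✓ (witness j=2)
  i=3: ✓ (witness j=3)
  i=4: ✓ (witness j=4)
  i=5: ✓ (witness j=5)
  i=6: ✓ (witness j=6)
  i=7: ✓ (witness j=7)
Positions where it holds: {0, 1, 2, 3, 4, 5, 6, 7} → 8.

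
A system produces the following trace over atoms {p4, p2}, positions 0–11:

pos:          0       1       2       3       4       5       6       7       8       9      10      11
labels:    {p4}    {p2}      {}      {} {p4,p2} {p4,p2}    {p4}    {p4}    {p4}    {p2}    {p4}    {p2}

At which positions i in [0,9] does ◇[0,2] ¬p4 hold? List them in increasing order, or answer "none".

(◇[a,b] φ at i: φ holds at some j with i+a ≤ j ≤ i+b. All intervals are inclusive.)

Evaluate at each i in [0,9]:
  i=0: ✓ (witness j=1)
  i=1: ✓ (witness j=1)
  i=2: ✓ (witness j=2)
  i=3: ✓ (witness j=3)
  i=4: ✗ (none in [4,6])
  i=5: ✗ (none in [5,7])
  i=6: ✗ (none in [6,8])
  i=7: ✓ (witness j=9)
  i=8: ✓ (witness j=9)
  i=9: ✓ (witness j=9)

0, 1, 2, 3, 7, 8, 9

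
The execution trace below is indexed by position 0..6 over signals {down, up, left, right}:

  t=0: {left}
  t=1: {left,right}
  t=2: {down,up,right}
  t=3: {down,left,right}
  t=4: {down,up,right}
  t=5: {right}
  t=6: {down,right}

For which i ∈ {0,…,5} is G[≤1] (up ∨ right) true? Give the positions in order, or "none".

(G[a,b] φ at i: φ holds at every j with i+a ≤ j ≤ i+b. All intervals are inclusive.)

1, 2, 3, 4, 5

Evaluate at each i in [0,5]:
  i=0: ✗ (fails at j=0)
  i=1: ✓ (all of [1,2])
  i=2: ✓ (all of [2,3])
  i=3: ✓ (all of [3,4])
  i=4: ✓ (all of [4,5])
  i=5: ✓ (all of [5,6])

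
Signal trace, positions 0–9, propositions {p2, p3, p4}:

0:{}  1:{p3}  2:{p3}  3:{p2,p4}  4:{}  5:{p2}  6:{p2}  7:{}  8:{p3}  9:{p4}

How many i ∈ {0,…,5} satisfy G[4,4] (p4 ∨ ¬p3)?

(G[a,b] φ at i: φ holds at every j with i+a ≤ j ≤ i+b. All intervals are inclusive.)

Evaluate at each i in [0,5]:
  i=0: ✓ (all of [4,4])
  i=1: ✓ (all of [5,5])
  i=2: ✓ (all of [6,6])
  i=3: ✓ (all of [7,7])
  i=4: ✗ (fails at j=8)
  i=5: ✓ (all of [9,9])
Positions where it holds: {0, 1, 2, 3, 5} → 5.

5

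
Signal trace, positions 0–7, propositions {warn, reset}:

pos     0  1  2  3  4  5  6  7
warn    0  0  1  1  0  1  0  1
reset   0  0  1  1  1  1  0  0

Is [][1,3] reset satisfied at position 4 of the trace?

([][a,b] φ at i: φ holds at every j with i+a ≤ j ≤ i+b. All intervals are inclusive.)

False

Check reset at every j in [5,7]:
  j=5: true
  j=6: false
  j=7: false
Fails at j=6 → formula fails.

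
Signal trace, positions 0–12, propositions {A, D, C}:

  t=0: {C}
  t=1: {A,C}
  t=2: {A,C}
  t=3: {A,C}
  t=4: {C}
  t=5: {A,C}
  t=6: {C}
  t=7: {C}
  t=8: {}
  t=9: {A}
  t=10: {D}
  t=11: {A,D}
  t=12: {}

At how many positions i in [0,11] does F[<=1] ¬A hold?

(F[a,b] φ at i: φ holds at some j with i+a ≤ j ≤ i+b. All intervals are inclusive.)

Evaluate at each i in [0,11]:
  i=0: ✓ (witness j=0)
  i=1: ✗ (none in [1,2])
  i=2: ✗ (none in [2,3])
  i=3: ✓ (witness j=4)
  i=4: ✓ (witness j=4)
  i=5: ✓ (witness j=6)
  i=6: ✓ (witness j=6)
  i=7: ✓ (witness j=7)
  i=8: ✓ (witness j=8)
  i=9: ✓ (witness j=10)
  i=10: ✓ (witness j=10)
  i=11: ✓ (witness j=12)
Positions where it holds: {0, 3, 4, 5, 6, 7, 8, 9, 10, 11} → 10.

10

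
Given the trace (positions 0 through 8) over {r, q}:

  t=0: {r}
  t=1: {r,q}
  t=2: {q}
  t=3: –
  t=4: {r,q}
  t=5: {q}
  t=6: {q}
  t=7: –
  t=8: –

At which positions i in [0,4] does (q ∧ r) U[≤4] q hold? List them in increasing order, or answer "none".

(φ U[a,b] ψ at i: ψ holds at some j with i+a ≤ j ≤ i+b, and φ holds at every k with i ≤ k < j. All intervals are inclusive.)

Evaluate at each i in [0,4]:
  i=0: ✗ (lhs fails at k=0 before rhs at j=1)
  i=1: ✓ (rhs at j=1)
  i=2: ✓ (rhs at j=2)
  i=3: ✗ (lhs fails at k=3 before rhs at j=4)
  i=4: ✓ (rhs at j=4)

1, 2, 4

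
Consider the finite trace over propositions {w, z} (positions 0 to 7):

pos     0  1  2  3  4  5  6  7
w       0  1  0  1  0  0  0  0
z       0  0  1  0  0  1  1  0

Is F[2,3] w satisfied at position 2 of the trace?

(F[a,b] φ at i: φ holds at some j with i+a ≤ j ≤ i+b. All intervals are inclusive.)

Check w at each j in [4,5]:
  j=4: false
  j=5: false
No position in the window satisfies it → formula fails.

Does not hold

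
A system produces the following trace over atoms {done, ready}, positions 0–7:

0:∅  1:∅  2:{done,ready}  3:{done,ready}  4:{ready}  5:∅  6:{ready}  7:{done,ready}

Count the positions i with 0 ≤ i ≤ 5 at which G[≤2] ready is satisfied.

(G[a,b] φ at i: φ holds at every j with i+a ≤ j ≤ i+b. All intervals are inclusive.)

1

Evaluate at each i in [0,5]:
  i=0: ✗ (fails at j=0)
  i=1: ✗ (fails at j=1)
  i=2: ✓ (all of [2,4])
  i=3: ✗ (fails at j=5)
  i=4: ✗ (fails at j=5)
  i=5: ✗ (fails at j=5)
Positions where it holds: {2} → 1.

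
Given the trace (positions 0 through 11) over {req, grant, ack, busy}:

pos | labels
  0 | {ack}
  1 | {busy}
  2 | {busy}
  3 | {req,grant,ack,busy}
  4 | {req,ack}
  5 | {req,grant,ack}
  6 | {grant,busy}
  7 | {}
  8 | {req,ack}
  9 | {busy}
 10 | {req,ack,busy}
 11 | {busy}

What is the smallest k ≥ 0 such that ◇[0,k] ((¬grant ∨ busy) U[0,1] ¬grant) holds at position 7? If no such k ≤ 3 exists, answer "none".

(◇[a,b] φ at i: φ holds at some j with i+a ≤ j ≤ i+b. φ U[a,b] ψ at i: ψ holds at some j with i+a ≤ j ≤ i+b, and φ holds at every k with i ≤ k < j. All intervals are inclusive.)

Scan j = 7,8,… for ((¬grant ∨ busy) U[0,1] ¬grant):
  j=7: holds
First hit at j=7, so smallest k = 7-7 = 0.

0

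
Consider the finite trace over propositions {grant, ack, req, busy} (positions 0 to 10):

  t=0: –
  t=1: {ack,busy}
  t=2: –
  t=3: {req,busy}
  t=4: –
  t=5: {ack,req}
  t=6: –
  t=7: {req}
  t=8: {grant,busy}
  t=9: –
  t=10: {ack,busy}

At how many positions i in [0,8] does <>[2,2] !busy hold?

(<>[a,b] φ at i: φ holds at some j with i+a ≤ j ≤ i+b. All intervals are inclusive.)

Evaluate at each i in [0,8]:
  i=0: ✓ (witness j=2)
  i=1: ✗ (none in [3,3])
  i=2: ✓ (witness j=4)
  i=3: ✓ (witness j=5)
  i=4: ✓ (witness j=6)
  i=5: ✓ (witness j=7)
  i=6: ✗ (none in [8,8])
  i=7: ✓ (witness j=9)
  i=8: ✗ (none in [10,10])
Positions where it holds: {0, 2, 3, 4, 5, 7} → 6.

6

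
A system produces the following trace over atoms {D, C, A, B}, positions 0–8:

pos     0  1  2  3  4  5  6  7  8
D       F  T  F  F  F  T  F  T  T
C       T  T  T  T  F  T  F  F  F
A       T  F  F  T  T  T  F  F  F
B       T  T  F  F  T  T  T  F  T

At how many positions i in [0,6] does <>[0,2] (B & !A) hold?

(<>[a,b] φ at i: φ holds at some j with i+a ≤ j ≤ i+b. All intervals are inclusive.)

Evaluate at each i in [0,6]:
  i=0: ✓ (witness j=1)
  i=1: ✓ (witness j=1)
  i=2: ✗ (none in [2,4])
  i=3: ✗ (none in [3,5])
  i=4: ✓ (witness j=6)
  i=5: ✓ (witness j=6)
  i=6: ✓ (witness j=6)
Positions where it holds: {0, 1, 4, 5, 6} → 5.

5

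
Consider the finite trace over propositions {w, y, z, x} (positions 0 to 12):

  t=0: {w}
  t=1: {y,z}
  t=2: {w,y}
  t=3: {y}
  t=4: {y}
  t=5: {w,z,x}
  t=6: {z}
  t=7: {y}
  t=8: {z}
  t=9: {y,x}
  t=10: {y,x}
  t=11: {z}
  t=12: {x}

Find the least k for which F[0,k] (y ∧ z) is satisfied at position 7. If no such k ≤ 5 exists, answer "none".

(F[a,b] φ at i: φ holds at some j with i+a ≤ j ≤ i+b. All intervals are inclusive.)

none

Scan j = 7,8,… for (y ∧ z):
  j=7: fails
  j=8: fails
  j=9: fails
  j=10: fails
  j=11: fails
  j=12: fails
No j in [7,12] satisfies it → none.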